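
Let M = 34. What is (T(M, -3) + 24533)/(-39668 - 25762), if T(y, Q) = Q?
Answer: -2453/6543 ≈ -0.37490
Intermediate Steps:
(T(M, -3) + 24533)/(-39668 - 25762) = (-3 + 24533)/(-39668 - 25762) = 24530/(-65430) = 24530*(-1/65430) = -2453/6543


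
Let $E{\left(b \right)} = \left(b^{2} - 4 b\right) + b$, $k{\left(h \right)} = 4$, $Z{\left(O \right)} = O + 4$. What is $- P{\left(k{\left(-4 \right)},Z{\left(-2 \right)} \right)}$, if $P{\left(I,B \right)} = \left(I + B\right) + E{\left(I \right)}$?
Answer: $-10$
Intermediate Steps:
$Z{\left(O \right)} = 4 + O$
$E{\left(b \right)} = b^{2} - 3 b$
$P{\left(I,B \right)} = B + I + I \left(-3 + I\right)$ ($P{\left(I,B \right)} = \left(I + B\right) + I \left(-3 + I\right) = \left(B + I\right) + I \left(-3 + I\right) = B + I + I \left(-3 + I\right)$)
$- P{\left(k{\left(-4 \right)},Z{\left(-2 \right)} \right)} = - (\left(4 - 2\right) + 4 + 4 \left(-3 + 4\right)) = - (2 + 4 + 4 \cdot 1) = - (2 + 4 + 4) = \left(-1\right) 10 = -10$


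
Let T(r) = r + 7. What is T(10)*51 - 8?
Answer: 859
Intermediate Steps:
T(r) = 7 + r
T(10)*51 - 8 = (7 + 10)*51 - 8 = 17*51 - 8 = 867 - 8 = 859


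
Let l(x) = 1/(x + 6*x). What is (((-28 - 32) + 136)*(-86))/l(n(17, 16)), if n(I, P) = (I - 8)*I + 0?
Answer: -7000056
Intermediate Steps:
n(I, P) = I*(-8 + I) (n(I, P) = (-8 + I)*I + 0 = I*(-8 + I) + 0 = I*(-8 + I))
l(x) = 1/(7*x)
(((-28 - 32) + 136)*(-86))/l(n(17, 16)) = (((-28 - 32) + 136)*(-86))/((1/(7*((17*(-8 + 17)))))) = ((-60 + 136)*(-86))/((1/(7*((17*9))))) = (76*(-86))/(((1/7)/153)) = -6536/((1/7)*(1/153)) = -6536/1/1071 = -6536*1071 = -7000056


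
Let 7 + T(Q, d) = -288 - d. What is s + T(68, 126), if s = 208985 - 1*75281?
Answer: 133283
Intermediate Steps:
T(Q, d) = -295 - d (T(Q, d) = -7 + (-288 - d) = -295 - d)
s = 133704 (s = 208985 - 75281 = 133704)
s + T(68, 126) = 133704 + (-295 - 1*126) = 133704 + (-295 - 126) = 133704 - 421 = 133283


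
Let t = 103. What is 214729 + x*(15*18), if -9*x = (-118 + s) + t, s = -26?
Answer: 215959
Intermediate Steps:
x = 41/9 (x = -((-118 - 26) + 103)/9 = -(-144 + 103)/9 = -⅑*(-41) = 41/9 ≈ 4.5556)
214729 + x*(15*18) = 214729 + 41*(15*18)/9 = 214729 + (41/9)*270 = 214729 + 1230 = 215959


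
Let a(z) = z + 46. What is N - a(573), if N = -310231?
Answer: -310850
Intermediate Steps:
a(z) = 46 + z
N - a(573) = -310231 - (46 + 573) = -310231 - 1*619 = -310231 - 619 = -310850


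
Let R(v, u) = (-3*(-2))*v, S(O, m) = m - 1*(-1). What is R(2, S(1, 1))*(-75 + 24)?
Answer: -612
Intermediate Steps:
S(O, m) = 1 + m (S(O, m) = m + 1 = 1 + m)
R(v, u) = 6*v
R(2, S(1, 1))*(-75 + 24) = (6*2)*(-75 + 24) = 12*(-51) = -612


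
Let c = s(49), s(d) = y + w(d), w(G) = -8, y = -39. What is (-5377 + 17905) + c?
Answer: 12481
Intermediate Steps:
s(d) = -47 (s(d) = -39 - 8 = -47)
c = -47
(-5377 + 17905) + c = (-5377 + 17905) - 47 = 12528 - 47 = 12481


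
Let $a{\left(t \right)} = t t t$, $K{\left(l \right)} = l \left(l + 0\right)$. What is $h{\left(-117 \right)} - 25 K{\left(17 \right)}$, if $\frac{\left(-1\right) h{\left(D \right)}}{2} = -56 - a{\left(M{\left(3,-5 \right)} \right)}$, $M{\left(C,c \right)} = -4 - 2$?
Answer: $-7545$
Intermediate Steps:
$K{\left(l \right)} = l^{2}$ ($K{\left(l \right)} = l l = l^{2}$)
$M{\left(C,c \right)} = -6$
$a{\left(t \right)} = t^{3}$ ($a{\left(t \right)} = t^{2} t = t^{3}$)
$h{\left(D \right)} = -320$ ($h{\left(D \right)} = - 2 \left(-56 - \left(-6\right)^{3}\right) = - 2 \left(-56 - -216\right) = - 2 \left(-56 + 216\right) = \left(-2\right) 160 = -320$)
$h{\left(-117 \right)} - 25 K{\left(17 \right)} = -320 - 25 \cdot 17^{2} = -320 - 7225 = -7545$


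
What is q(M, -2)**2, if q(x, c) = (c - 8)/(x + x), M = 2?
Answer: 25/4 ≈ 6.2500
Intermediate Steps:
q(x, c) = (-8 + c)/(2*x) (q(x, c) = (-8 + c)/((2*x)) = (-8 + c)*(1/(2*x)) = (-8 + c)/(2*x))
q(M, -2)**2 = ((1/2)*(-8 - 2)/2)**2 = ((1/2)*(1/2)*(-10))**2 = (-5/2)**2 = 25/4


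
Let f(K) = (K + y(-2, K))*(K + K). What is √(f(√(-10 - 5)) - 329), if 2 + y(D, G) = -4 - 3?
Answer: √(-359 - 18*I*√15) ≈ 1.8311 - 19.036*I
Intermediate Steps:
y(D, G) = -9 (y(D, G) = -2 + (-4 - 3) = -2 - 7 = -9)
f(K) = 2*K*(-9 + K) (f(K) = (K - 9)*(K + K) = (-9 + K)*(2*K) = 2*K*(-9 + K))
√(f(√(-10 - 5)) - 329) = √(2*√(-10 - 5)*(-9 + √(-10 - 5)) - 329) = √(2*√(-15)*(-9 + √(-15)) - 329) = √(2*(I*√15)*(-9 + I*√15) - 329) = √(2*I*√15*(-9 + I*√15) - 329) = √(-329 + 2*I*√15*(-9 + I*√15))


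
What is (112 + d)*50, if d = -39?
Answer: 3650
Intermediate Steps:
(112 + d)*50 = (112 - 39)*50 = 73*50 = 3650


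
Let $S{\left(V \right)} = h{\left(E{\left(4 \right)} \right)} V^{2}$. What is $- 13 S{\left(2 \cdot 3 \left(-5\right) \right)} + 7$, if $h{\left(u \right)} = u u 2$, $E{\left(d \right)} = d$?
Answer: $-374393$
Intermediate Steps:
$h{\left(u \right)} = 2 u^{2}$ ($h{\left(u \right)} = u^{2} \cdot 2 = 2 u^{2}$)
$S{\left(V \right)} = 32 V^{2}$ ($S{\left(V \right)} = 2 \cdot 4^{2} V^{2} = 2 \cdot 16 V^{2} = 32 V^{2}$)
$- 13 S{\left(2 \cdot 3 \left(-5\right) \right)} + 7 = - 13 \cdot 32 \left(2 \cdot 3 \left(-5\right)\right)^{2} + 7 = - 13 \cdot 32 \left(6 \left(-5\right)\right)^{2} + 7 = - 13 \cdot 32 \left(-30\right)^{2} + 7 = - 13 \cdot 32 \cdot 900 + 7 = \left(-13\right) 28800 + 7 = -374400 + 7 = -374393$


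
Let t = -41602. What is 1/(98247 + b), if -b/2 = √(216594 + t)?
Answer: 98247/9651773041 + 8*√10937/9651773041 ≈ 1.0266e-5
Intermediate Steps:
b = -8*√10937 (b = -2*√(216594 - 41602) = -8*√10937 ≈ -836.64)
1/(98247 + b) = 1/(98247 - 8*√10937)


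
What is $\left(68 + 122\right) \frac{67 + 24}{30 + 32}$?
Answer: $\frac{8645}{31} \approx 278.87$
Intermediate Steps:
$\left(68 + 122\right) \frac{67 + 24}{30 + 32} = 190 \cdot \frac{91}{62} = \frac{8645}{31}$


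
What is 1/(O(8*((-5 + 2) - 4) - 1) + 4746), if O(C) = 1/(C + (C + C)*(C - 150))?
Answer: 23541/111725587 ≈ 0.00021070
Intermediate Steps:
O(C) = 1/(C + 2*C*(-150 + C)) (O(C) = 1/(C + (2*C)*(-150 + C)) = 1/(C + 2*C*(-150 + C)))
1/(O(8*((-5 + 2) - 4) - 1) + 4746) = 1/(1/((8*((-5 + 2) - 4) - 1)*(-299 + 2*(8*((-5 + 2) - 4) - 1))) + 4746) = 1/(1/((8*(-3 - 4) - 1)*(-299 + 2*(8*(-3 - 4) - 1))) + 4746) = 1/(1/((8*(-7) - 1)*(-299 + 2*(8*(-7) - 1))) + 4746) = 1/(1/((-56 - 1)*(-299 + 2*(-56 - 1))) + 4746) = 1/(1/((-57)*(-299 + 2*(-57))) + 4746) = 1/(-1/(57*(-299 - 114)) + 4746) = 1/(-1/57/(-413) + 4746) = 1/(-1/57*(-1/413) + 4746) = 1/(1/23541 + 4746) = 1/(111725587/23541) = 23541/111725587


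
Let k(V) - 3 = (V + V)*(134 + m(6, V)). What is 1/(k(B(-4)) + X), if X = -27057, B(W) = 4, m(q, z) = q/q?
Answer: -1/25974 ≈ -3.8500e-5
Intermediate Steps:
m(q, z) = 1
k(V) = 3 + 270*V (k(V) = 3 + (V + V)*(134 + 1) = 3 + (2*V)*135 = 3 + 270*V)
1/(k(B(-4)) + X) = 1/((3 + 270*4) - 27057) = 1/((3 + 1080) - 27057) = 1/(1083 - 27057) = 1/(-25974) = -1/25974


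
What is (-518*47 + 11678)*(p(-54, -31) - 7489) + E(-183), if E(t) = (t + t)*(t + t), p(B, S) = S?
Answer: 95397316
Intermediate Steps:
E(t) = 4*t² (E(t) = (2*t)*(2*t) = 4*t²)
(-518*47 + 11678)*(p(-54, -31) - 7489) + E(-183) = (-518*47 + 11678)*(-31 - 7489) + 4*(-183)² = (-24346 + 11678)*(-7520) + 4*33489 = -12668*(-7520) + 133956 = 95263360 + 133956 = 95397316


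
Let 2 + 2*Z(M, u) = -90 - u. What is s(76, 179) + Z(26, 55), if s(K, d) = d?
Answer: 211/2 ≈ 105.50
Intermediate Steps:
Z(M, u) = -46 - u/2 (Z(M, u) = -1 + (-90 - u)/2 = -1 + (-45 - u/2) = -46 - u/2)
s(76, 179) + Z(26, 55) = 179 + (-46 - ½*55) = 179 + (-46 - 55/2) = 179 - 147/2 = 211/2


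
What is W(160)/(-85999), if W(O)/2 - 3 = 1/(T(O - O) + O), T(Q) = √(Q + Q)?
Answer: -481/6879920 ≈ -6.9914e-5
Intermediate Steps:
T(Q) = √2*√Q (T(Q) = √(2*Q) = √2*√Q)
W(O) = 6 + 2/O (W(O) = 6 + 2/(√2*√(O - O) + O) = 6 + 2/(√2*√0 + O) = 6 + 2/(√2*0 + O) = 6 + 2/(0 + O) = 6 + 2/O)
W(160)/(-85999) = (6 + 2/160)/(-85999) = (6 + 2*(1/160))*(-1/85999) = (6 + 1/80)*(-1/85999) = (481/80)*(-1/85999) = -481/6879920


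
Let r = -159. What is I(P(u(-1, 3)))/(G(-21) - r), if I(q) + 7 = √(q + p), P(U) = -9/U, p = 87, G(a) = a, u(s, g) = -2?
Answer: -7/138 + √366/276 ≈ 0.018591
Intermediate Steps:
I(q) = -7 + √(87 + q) (I(q) = -7 + √(q + 87) = -7 + √(87 + q))
I(P(u(-1, 3)))/(G(-21) - r) = (-7 + √(87 - 9/(-2)))/(-21 - 1*(-159)) = (-7 + √(87 - 9*(-½)))/(-21 + 159) = (-7 + √(87 + 9/2))/138 = (-7 + √(183/2))*(1/138) = (-7 + √366/2)*(1/138) = -7/138 + √366/276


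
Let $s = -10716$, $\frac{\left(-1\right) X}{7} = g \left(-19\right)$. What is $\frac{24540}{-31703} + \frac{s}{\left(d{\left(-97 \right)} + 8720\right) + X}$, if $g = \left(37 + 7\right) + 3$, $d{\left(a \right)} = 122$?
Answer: $- \frac{236703856}{159497793} \approx -1.4841$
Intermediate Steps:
$g = 47$ ($g = 44 + 3 = 47$)
$X = 6251$ ($X = - 7 \cdot 47 \left(-19\right) = \left(-7\right) \left(-893\right) = 6251$)
$\frac{24540}{-31703} + \frac{s}{\left(d{\left(-97 \right)} + 8720\right) + X} = \frac{24540}{-31703} - \frac{10716}{\left(122 + 8720\right) + 6251} = 24540 \left(- \frac{1}{31703}\right) - \frac{10716}{8842 + 6251} = - \frac{24540}{31703} - \frac{10716}{15093} = - \frac{24540}{31703} - \frac{3572}{5031} = - \frac{236703856}{159497793}$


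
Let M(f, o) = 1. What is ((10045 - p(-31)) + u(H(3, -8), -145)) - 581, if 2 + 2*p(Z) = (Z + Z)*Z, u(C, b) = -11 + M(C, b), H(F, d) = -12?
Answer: 8494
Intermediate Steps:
u(C, b) = -10 (u(C, b) = -11 + 1 = -10)
p(Z) = -1 + Z**2 (p(Z) = -1 + ((Z + Z)*Z)/2 = -1 + ((2*Z)*Z)/2 = -1 + (2*Z**2)/2 = -1 + Z**2)
((10045 - p(-31)) + u(H(3, -8), -145)) - 581 = ((10045 - (-1 + (-31)**2)) - 10) - 581 = ((10045 - (-1 + 961)) - 10) - 581 = ((10045 - 1*960) - 10) - 581 = ((10045 - 960) - 10) - 581 = (9085 - 10) - 581 = 9075 - 581 = 8494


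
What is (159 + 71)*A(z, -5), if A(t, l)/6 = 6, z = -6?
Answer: 8280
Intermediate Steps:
A(t, l) = 36 (A(t, l) = 6*6 = 36)
(159 + 71)*A(z, -5) = (159 + 71)*36 = 230*36 = 8280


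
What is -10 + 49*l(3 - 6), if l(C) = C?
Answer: -157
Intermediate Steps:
-10 + 49*l(3 - 6) = -10 + 49*(3 - 6) = -10 + 49*(-3) = -10 - 147 = -157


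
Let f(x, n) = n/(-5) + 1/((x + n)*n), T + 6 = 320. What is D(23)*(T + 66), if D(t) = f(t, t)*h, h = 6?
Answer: -5547012/529 ≈ -10486.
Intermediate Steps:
T = 314 (T = -6 + 320 = 314)
f(x, n) = -n/5 + 1/(n*(n + x)) (f(x, n) = n*(-⅕) + 1/((n + x)*n) = -n/5 + 1/(n*(n + x)))
D(t) = 3*(5 - 2*t³)/(5*t²) (D(t) = ((5 - t³ - t*t²)/(5*t*(t + t)))*6 = ((5 - t³ - t³)/(5*t*((2*t))))*6 = ((1/(2*t))*(5 - 2*t³)/(5*t))*6 = ((5 - 2*t³)/(10*t²))*6 = 3*(5 - 2*t³)/(5*t²))
D(23)*(T + 66) = (3/23² - 6/5*23)*(314 + 66) = (3*(1/529) - 138/5)*380 = (3/529 - 138/5)*380 = -72987/2645*380 = -5547012/529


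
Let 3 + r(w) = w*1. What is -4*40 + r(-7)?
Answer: -170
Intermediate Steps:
r(w) = -3 + w (r(w) = -3 + w*1 = -3 + w)
-4*40 + r(-7) = -4*40 + (-3 - 7) = -160 - 10 = -170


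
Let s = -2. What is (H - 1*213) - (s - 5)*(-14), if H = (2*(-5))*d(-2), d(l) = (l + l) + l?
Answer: -251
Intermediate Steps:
d(l) = 3*l (d(l) = 2*l + l = 3*l)
H = 60 (H = (2*(-5))*(3*(-2)) = -10*(-6) = 60)
(H - 1*213) - (s - 5)*(-14) = (60 - 1*213) - (-2 - 5)*(-14) = (60 - 213) - (-7)*(-14) = -153 - 1*98 = -153 - 98 = -251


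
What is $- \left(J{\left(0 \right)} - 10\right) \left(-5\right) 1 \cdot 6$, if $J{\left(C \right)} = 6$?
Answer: $-120$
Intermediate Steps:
$- \left(J{\left(0 \right)} - 10\right) \left(-5\right) 1 \cdot 6 = - \left(6 - 10\right) \left(-5\right) 1 \cdot 6 = - \left(-4\right) \left(\left(-5\right) 6\right) = - \left(-4\right) \left(-30\right) = \left(-1\right) 120 = -120$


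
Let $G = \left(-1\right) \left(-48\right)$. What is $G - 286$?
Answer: $-238$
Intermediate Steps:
$G = 48$
$G - 286 = 48 - 286 = -238$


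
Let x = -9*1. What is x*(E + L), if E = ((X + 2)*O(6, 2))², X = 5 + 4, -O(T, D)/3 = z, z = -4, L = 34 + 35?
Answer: -157437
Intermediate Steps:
x = -9
L = 69
O(T, D) = 12 (O(T, D) = -3*(-4) = 12)
X = 9
E = 17424 (E = ((9 + 2)*12)² = (11*12)² = 132² = 17424)
x*(E + L) = -9*(17424 + 69) = -9*17493 = -157437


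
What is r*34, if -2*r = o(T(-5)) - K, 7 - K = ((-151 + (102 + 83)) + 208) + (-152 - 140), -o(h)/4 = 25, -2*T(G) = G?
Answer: 2669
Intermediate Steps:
T(G) = -G/2
o(h) = -100 (o(h) = -4*25 = -100)
K = 57 (K = 7 - (((-151 + (102 + 83)) + 208) + (-152 - 140)) = 7 - (((-151 + 185) + 208) - 292) = 7 - ((34 + 208) - 292) = 7 - (242 - 292) = 7 - 1*(-50) = 7 + 50 = 57)
r = 157/2 (r = -(-100 - 1*57)/2 = -(-100 - 57)/2 = -1/2*(-157) = 157/2 ≈ 78.500)
r*34 = (157/2)*34 = 2669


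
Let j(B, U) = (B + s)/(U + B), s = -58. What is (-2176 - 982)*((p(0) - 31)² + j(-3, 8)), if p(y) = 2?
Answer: -13086752/5 ≈ -2.6174e+6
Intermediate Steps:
j(B, U) = (-58 + B)/(B + U) (j(B, U) = (B - 58)/(U + B) = (-58 + B)/(B + U))
(-2176 - 982)*((p(0) - 31)² + j(-3, 8)) = (-2176 - 982)*((2 - 31)² + (-58 - 3)/(-3 + 8)) = -3158*((-29)² - 61/5) = -3158*(841 + (⅕)*(-61)) = -3158*(841 - 61/5) = -3158*4144/5 = -13086752/5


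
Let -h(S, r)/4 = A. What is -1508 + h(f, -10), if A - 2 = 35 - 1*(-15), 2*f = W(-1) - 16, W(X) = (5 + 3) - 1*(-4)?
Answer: -1716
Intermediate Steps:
W(X) = 12 (W(X) = 8 + 4 = 12)
f = -2 (f = (12 - 16)/2 = (½)*(-4) = -2)
A = 52 (A = 2 + (35 - 1*(-15)) = 2 + (35 + 15) = 2 + 50 = 52)
h(S, r) = -208 (h(S, r) = -4*52 = -208)
-1508 + h(f, -10) = -1508 - 208 = -1716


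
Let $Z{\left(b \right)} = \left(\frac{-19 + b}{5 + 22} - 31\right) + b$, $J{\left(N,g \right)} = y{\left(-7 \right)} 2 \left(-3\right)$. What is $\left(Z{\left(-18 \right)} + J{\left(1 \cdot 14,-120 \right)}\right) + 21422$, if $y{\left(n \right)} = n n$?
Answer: $\frac{569096}{27} \approx 21078.0$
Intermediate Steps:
$y{\left(n \right)} = n^{2}$
$J{\left(N,g \right)} = -294$ ($J{\left(N,g \right)} = \left(-7\right)^{2} \cdot 2 \left(-3\right) = 49 \left(-6\right) = -294$)
$Z{\left(b \right)} = - \frac{856}{27} + \frac{28 b}{27}$ ($Z{\left(b \right)} = \left(\frac{-19 + b}{27} - 31\right) + b = \left(\left(-19 + b\right) \frac{1}{27} - 31\right) + b = \left(\left(- \frac{19}{27} + \frac{b}{27}\right) - 31\right) + b = \left(- \frac{856}{27} + \frac{b}{27}\right) + b = - \frac{856}{27} + \frac{28 b}{27}$)
$\left(Z{\left(-18 \right)} + J{\left(1 \cdot 14,-120 \right)}\right) + 21422 = \left(\left(- \frac{856}{27} + \frac{28}{27} \left(-18\right)\right) - 294\right) + 21422 = \left(\left(- \frac{856}{27} - \frac{56}{3}\right) - 294\right) + 21422 = \left(- \frac{1360}{27} - 294\right) + 21422 = - \frac{9298}{27} + 21422 = \frac{569096}{27}$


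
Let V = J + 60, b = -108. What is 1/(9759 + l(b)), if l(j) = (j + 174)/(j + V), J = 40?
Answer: 4/39003 ≈ 0.00010256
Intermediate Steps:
V = 100 (V = 40 + 60 = 100)
l(j) = (174 + j)/(100 + j) (l(j) = (j + 174)/(j + 100) = (174 + j)/(100 + j))
1/(9759 + l(b)) = 1/(9759 + (174 - 108)/(100 - 108)) = 1/(9759 + 66/(-8)) = 1/(9759 - ⅛*66) = 1/(9759 - 33/4) = 1/(39003/4) = 4/39003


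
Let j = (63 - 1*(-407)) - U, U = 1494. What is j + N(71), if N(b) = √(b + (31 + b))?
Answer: -1024 + √173 ≈ -1010.8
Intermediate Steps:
N(b) = √(31 + 2*b)
j = -1024 (j = (63 - 1*(-407)) - 1*1494 = (63 + 407) - 1494 = 470 - 1494 = -1024)
j + N(71) = -1024 + √(31 + 2*71) = -1024 + √(31 + 142) = -1024 + √173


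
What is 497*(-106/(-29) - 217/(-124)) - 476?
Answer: 256403/116 ≈ 2210.4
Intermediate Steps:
497*(-106/(-29) - 217/(-124)) - 476 = 497*(-106*(-1/29) - 217*(-1/124)) - 476 = 497*(106/29 + 7/4) - 476 = 497*(627/116) - 476 = 311619/116 - 476 = 256403/116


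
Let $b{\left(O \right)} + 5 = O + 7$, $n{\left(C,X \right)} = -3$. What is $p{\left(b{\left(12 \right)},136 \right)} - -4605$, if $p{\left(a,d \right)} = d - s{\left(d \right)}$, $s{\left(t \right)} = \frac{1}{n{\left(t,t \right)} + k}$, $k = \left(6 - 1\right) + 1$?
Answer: $\frac{14222}{3} \approx 4740.7$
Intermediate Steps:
$k = 6$ ($k = 5 + 1 = 6$)
$b{\left(O \right)} = 2 + O$ ($b{\left(O \right)} = -5 + \left(O + 7\right) = -5 + \left(7 + O\right) = 2 + O$)
$s{\left(t \right)} = \frac{1}{3}$ ($s{\left(t \right)} = \frac{1}{-3 + 6} = \frac{1}{3}$)
$p{\left(a,d \right)} = - \frac{1}{3} + d$ ($p{\left(a,d \right)} = d - \frac{1}{3} = - \frac{1}{3} + d$)
$p{\left(b{\left(12 \right)},136 \right)} - -4605 = \left(- \frac{1}{3} + 136\right) - -4605 = \frac{407}{3} + 4605 = \frac{14222}{3}$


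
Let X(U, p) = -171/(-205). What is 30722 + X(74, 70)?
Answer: 6298181/205 ≈ 30723.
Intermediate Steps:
X(U, p) = 171/205 (X(U, p) = -171*(-1/205) = 171/205)
30722 + X(74, 70) = 30722 + 171/205 = 6298181/205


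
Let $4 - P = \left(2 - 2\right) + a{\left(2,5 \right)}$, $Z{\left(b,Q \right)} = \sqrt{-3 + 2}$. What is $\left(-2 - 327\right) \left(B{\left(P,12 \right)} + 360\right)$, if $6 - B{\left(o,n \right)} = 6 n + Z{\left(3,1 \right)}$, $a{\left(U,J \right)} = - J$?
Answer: $-96726 + 329 i \approx -96726.0 + 329.0 i$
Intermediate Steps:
$Z{\left(b,Q \right)} = i$ ($Z{\left(b,Q \right)} = \sqrt{-1} = i$)
$P = 9$ ($P = 4 - \left(\left(2 - 2\right) - 5\right) = 4 - \left(0 - 5\right) = 4 - -5 = 4 + 5 = 9$)
$B{\left(o,n \right)} = 6 - i - 6 n$ ($B{\left(o,n \right)} = 6 - \left(6 n + i\right) = 6 - \left(i + 6 n\right) = 6 - i - 6 n$)
$\left(-2 - 327\right) \left(B{\left(P,12 \right)} + 360\right) = \left(-2 - 327\right) \left(\left(6 - i - 72\right) + 360\right) = - 329 \left(\left(6 - i - 72\right) + 360\right) = - 329 \left(\left(-66 - i\right) + 360\right) = - 329 \left(294 - i\right) = -96726 + 329 i$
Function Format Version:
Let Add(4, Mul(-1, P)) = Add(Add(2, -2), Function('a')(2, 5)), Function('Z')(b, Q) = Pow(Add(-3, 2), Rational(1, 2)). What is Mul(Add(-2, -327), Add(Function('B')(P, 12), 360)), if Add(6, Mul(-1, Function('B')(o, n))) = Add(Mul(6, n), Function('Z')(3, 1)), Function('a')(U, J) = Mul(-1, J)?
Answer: Add(-96726, Mul(329, I)) ≈ Add(-96726., Mul(329.00, I))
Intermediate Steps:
Function('Z')(b, Q) = I (Function('Z')(b, Q) = Pow(-1, Rational(1, 2)) = I)
P = 9 (P = Add(4, Mul(-1, Add(Add(2, -2), Mul(-1, 5)))) = Add(4, Mul(-1, Add(0, -5))) = Add(4, Mul(-1, -5)) = Add(4, 5) = 9)
Function('B')(o, n) = Add(6, Mul(-1, I), Mul(-6, n)) (Function('B')(o, n) = Add(6, Mul(-1, Add(Mul(6, n), I))) = Add(6, Mul(-1, Add(I, Mul(6, n)))) = Add(6, Add(Mul(-1, I), Mul(-6, n))) = Add(6, Mul(-1, I), Mul(-6, n)))
Mul(Add(-2, -327), Add(Function('B')(P, 12), 360)) = Mul(Add(-2, -327), Add(Add(6, Mul(-1, I), Mul(-6, 12)), 360)) = Mul(-329, Add(Add(6, Mul(-1, I), -72), 360)) = Mul(-329, Add(Add(-66, Mul(-1, I)), 360)) = Mul(-329, Add(294, Mul(-1, I))) = Add(-96726, Mul(329, I))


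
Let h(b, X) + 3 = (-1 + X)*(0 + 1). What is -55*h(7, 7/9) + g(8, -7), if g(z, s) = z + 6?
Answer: 1721/9 ≈ 191.22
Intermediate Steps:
g(z, s) = 6 + z
h(b, X) = -4 + X (h(b, X) = -3 + (-1 + X)*(0 + 1) = -3 + (-1 + X)*1 = -3 + (-1 + X) = -4 + X)
-55*h(7, 7/9) + g(8, -7) = -55*(-4 + 7/9) + (6 + 8) = -55*(-4 + 7*(⅑)) + 14 = -55*(-4 + 7/9) + 14 = -55*(-29/9) + 14 = 1595/9 + 14 = 1721/9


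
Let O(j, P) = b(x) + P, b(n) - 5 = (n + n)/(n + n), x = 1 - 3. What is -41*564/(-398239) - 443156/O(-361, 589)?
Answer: -1482926416/1991195 ≈ -744.74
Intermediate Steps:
x = -2
b(n) = 6 (b(n) = 5 + (n + n)/(n + n) = 5 + (2*n)/((2*n)) = 5 + (2*n)*(1/(2*n)) = 5 + 1 = 6)
O(j, P) = 6 + P
-41*564/(-398239) - 443156/O(-361, 589) = -41*564/(-398239) - 443156/(6 + 589) = -23124*(-1/398239) - 443156/595 = 23124/398239 - 443156*1/595 = 23124/398239 - 3724/5 = -1482926416/1991195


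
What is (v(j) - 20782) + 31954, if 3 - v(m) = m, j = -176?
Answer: 11351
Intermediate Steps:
v(m) = 3 - m
(v(j) - 20782) + 31954 = ((3 - 1*(-176)) - 20782) + 31954 = ((3 + 176) - 20782) + 31954 = (179 - 20782) + 31954 = -20603 + 31954 = 11351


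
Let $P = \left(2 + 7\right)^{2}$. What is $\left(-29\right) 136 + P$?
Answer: $-3863$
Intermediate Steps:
$P = 81$ ($P = 9^{2} = 81$)
$\left(-29\right) 136 + P = \left(-29\right) 136 + 81 = -3944 + 81 = -3863$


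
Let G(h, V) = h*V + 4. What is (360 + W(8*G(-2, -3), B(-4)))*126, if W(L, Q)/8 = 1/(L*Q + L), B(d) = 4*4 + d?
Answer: 2948463/65 ≈ 45361.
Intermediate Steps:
B(d) = 16 + d
G(h, V) = 4 + V*h (G(h, V) = V*h + 4 = 4 + V*h)
W(L, Q) = 8/(L + L*Q) (W(L, Q) = 8/(L*Q + L) = 8/(L + L*Q))
(360 + W(8*G(-2, -3), B(-4)))*126 = (360 + 8/(((8*(4 - 3*(-2))))*(1 + (16 - 4))))*126 = (360 + 8/(((8*(4 + 6)))*(1 + 12)))*126 = (360 + 8/((8*10)*13))*126 = (360 + 8*(1/13)/80)*126 = (360 + 8*(1/80)*(1/13))*126 = (360 + 1/130)*126 = (46801/130)*126 = 2948463/65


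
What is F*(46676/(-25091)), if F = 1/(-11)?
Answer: 46676/276001 ≈ 0.16912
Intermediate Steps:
F = -1/11 ≈ -0.090909
F*(46676/(-25091)) = -46676/(11*(-25091)) = -46676*(-1)/(11*25091) = -1/11*(-46676/25091) = 46676/276001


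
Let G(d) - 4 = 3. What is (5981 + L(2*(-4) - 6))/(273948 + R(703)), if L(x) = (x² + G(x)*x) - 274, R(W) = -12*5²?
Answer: 1935/91216 ≈ 0.021213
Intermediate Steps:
G(d) = 7 (G(d) = 4 + 3 = 7)
R(W) = -300 (R(W) = -12*25 = -300)
L(x) = -274 + x² + 7*x (L(x) = (x² + 7*x) - 274 = -274 + x² + 7*x)
(5981 + L(2*(-4) - 6))/(273948 + R(703)) = (5981 + (-274 + (2*(-4) - 6)² + 7*(2*(-4) - 6)))/(273948 - 300) = (5981 + (-274 + (-8 - 6)² + 7*(-8 - 6)))/273648 = (5981 + (-274 + (-14)² + 7*(-14)))*(1/273648) = (5981 + (-274 + 196 - 98))*(1/273648) = (5981 - 176)*(1/273648) = 5805*(1/273648) = 1935/91216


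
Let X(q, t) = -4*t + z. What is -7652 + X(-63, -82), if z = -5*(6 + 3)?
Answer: -7369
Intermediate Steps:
z = -45 (z = -5*9 = -45)
X(q, t) = -45 - 4*t (X(q, t) = -4*t - 45 = -45 - 4*t)
-7652 + X(-63, -82) = -7652 + (-45 - 4*(-82)) = -7652 + (-45 + 328) = -7652 + 283 = -7369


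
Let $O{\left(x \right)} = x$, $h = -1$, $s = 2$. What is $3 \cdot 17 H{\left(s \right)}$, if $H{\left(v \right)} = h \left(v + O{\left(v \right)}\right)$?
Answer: $-204$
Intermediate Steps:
$H{\left(v \right)} = - 2 v$ ($H{\left(v \right)} = - (v + v) = - 2 v$)
$3 \cdot 17 H{\left(s \right)} = 3 \cdot 17 \left(\left(-2\right) 2\right) = 51 \left(-4\right) = -204$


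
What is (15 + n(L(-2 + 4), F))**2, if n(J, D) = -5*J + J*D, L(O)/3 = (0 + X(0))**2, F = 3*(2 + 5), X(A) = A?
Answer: 225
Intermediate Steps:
F = 21 (F = 3*7 = 21)
L(O) = 0 (L(O) = 3*(0 + 0)**2 = 3*0**2 = 3*0 = 0)
n(J, D) = -5*J + D*J
(15 + n(L(-2 + 4), F))**2 = (15 + 0*(-5 + 21))**2 = (15 + 0*16)**2 = (15 + 0)**2 = 15**2 = 225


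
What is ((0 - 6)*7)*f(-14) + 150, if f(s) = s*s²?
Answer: 115398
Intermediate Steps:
f(s) = s³
((0 - 6)*7)*f(-14) + 150 = ((0 - 6)*7)*(-14)³ + 150 = -6*7*(-2744) + 150 = -42*(-2744) + 150 = 115248 + 150 = 115398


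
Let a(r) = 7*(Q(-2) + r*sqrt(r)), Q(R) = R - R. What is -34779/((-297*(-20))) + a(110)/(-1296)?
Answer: -11593/1980 - 385*sqrt(110)/648 ≈ -12.086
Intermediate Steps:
Q(R) = 0
a(r) = 7*r**(3/2) (a(r) = 7*(0 + r*sqrt(r)) = 7*(0 + r**(3/2)) = 7*r**(3/2))
-34779/((-297*(-20))) + a(110)/(-1296) = -34779/((-297*(-20))) + (7*110**(3/2))/(-1296) = -34779/5940 + (7*(110*sqrt(110)))*(-1/1296) = -34779*1/5940 + (770*sqrt(110))*(-1/1296) = -11593/1980 - 385*sqrt(110)/648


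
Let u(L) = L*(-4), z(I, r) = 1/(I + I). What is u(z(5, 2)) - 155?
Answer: -777/5 ≈ -155.40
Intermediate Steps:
z(I, r) = 1/(2*I)
u(L) = -4*L
u(z(5, 2)) - 155 = -2/5 - 155 = -777/5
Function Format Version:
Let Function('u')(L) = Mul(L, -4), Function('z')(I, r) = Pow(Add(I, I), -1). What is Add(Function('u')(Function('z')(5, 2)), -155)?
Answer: Rational(-777, 5) ≈ -155.40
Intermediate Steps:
Function('z')(I, r) = Mul(Rational(1, 2), Pow(I, -1)) (Function('z')(I, r) = Pow(Mul(2, I), -1) = Mul(Rational(1, 2), Pow(I, -1)))
Function('u')(L) = Mul(-4, L)
Add(Function('u')(Function('z')(5, 2)), -155) = Add(Mul(-4, Mul(Rational(1, 2), Pow(5, -1))), -155) = Add(Mul(-4, Mul(Rational(1, 2), Rational(1, 5))), -155) = Add(Mul(-4, Rational(1, 10)), -155) = Add(Rational(-2, 5), -155) = Rational(-777, 5)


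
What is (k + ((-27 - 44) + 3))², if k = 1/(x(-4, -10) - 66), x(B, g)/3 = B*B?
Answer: 1500625/324 ≈ 4631.6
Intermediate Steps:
x(B, g) = 3*B² (x(B, g) = 3*(B*B) = 3*B²)
k = -1/18 (k = 1/(3*(-4)² - 66) = 1/(3*16 - 66) = 1/(48 - 66) = 1/(-18) = -1/18 ≈ -0.055556)
(k + ((-27 - 44) + 3))² = (-1/18 + ((-27 - 44) + 3))² = (-1/18 + (-71 + 3))² = (-1/18 - 68)² = (-1225/18)² = 1500625/324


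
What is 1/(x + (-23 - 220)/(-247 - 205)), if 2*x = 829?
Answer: 452/187597 ≈ 0.0024094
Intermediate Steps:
x = 829/2 (x = (½)*829 = 829/2 ≈ 414.50)
1/(x + (-23 - 220)/(-247 - 205)) = 1/(829/2 + (-23 - 220)/(-247 - 205)) = 1/(829/2 - 243/(-452)) = 1/(829/2 - 243*(-1/452)) = 1/(829/2 + 243/452) = 1/(187597/452) = 452/187597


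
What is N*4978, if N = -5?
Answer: -24890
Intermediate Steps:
N = -5 (N = -5*1 = -5)
N*4978 = -5*4978 = -24890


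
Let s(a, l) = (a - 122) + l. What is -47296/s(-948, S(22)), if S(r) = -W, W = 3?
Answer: 47296/1073 ≈ 44.078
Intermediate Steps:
S(r) = -3 (S(r) = -1*3 = -3)
s(a, l) = -122 + a + l (s(a, l) = (-122 + a) + l = -122 + a + l)
-47296/s(-948, S(22)) = -47296/(-122 - 948 - 3) = -47296/(-1073) = -47296*(-1/1073) = 47296/1073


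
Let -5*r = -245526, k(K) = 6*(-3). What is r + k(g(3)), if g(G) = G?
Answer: 245436/5 ≈ 49087.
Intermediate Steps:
k(K) = -18
r = 245526/5 (r = -⅕*(-245526) = 245526/5 ≈ 49105.)
r + k(g(3)) = 245526/5 - 18 = 245436/5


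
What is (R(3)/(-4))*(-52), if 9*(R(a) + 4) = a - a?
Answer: -52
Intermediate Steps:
R(a) = -4 (R(a) = -4 + (a - a)/9 = -4 + (⅑)*0 = -4 + 0 = -4)
(R(3)/(-4))*(-52) = (-4/(-4))*(-52) = -¼*(-4)*(-52) = 1*(-52) = -52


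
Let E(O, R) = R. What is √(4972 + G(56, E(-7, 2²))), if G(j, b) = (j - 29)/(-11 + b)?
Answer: √243439/7 ≈ 70.485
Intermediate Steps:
G(j, b) = (-29 + j)/(-11 + b)
√(4972 + G(56, E(-7, 2²))) = √(4972 + (-29 + 56)/(-11 + 2²)) = √(4972 + 27/(-11 + 4)) = √(4972 + 27/(-7)) = √(4972 - ⅐*27) = √(4972 - 27/7) = √(34777/7) = √243439/7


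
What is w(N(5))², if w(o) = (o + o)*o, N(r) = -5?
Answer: 2500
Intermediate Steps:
w(o) = 2*o² (w(o) = (2*o)*o = 2*o²)
w(N(5))² = (2*(-5)²)² = (2*25)² = 50² = 2500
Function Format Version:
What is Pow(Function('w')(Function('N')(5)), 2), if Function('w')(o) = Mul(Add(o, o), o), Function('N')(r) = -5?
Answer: 2500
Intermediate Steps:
Function('w')(o) = Mul(2, Pow(o, 2)) (Function('w')(o) = Mul(Mul(2, o), o) = Mul(2, Pow(o, 2)))
Pow(Function('w')(Function('N')(5)), 2) = Pow(Mul(2, Pow(-5, 2)), 2) = Pow(Mul(2, 25), 2) = Pow(50, 2) = 2500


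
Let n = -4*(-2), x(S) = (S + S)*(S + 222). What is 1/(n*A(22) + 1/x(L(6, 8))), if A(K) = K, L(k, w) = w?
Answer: 3680/647681 ≈ 0.0056818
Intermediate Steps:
x(S) = 2*S*(222 + S) (x(S) = (2*S)*(222 + S) = 2*S*(222 + S))
n = 8
1/(n*A(22) + 1/x(L(6, 8))) = 1/(8*22 + 1/(2*8*(222 + 8))) = 1/(176 + 1/(2*8*230)) = 1/(176 + 1/3680) = 1/(647681/3680) = 3680/647681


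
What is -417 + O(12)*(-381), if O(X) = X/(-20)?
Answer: -942/5 ≈ -188.40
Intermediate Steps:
O(X) = -X/20 (O(X) = X*(-1/20) = -X/20)
-417 + O(12)*(-381) = -417 - 1/20*12*(-381) = -417 - ⅗*(-381) = -417 + 1143/5 = -942/5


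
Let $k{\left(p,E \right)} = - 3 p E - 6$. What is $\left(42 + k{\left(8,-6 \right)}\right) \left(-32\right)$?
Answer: $-5760$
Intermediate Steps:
$k{\left(p,E \right)} = -6 - 3 E p$ ($k{\left(p,E \right)} = - 3 E p - 6 = -6 - 3 E p$)
$\left(42 + k{\left(8,-6 \right)}\right) \left(-32\right) = \left(42 - \left(6 - 144\right)\right) \left(-32\right) = \left(42 + \left(-6 + 144\right)\right) \left(-32\right) = \left(42 + 138\right) \left(-32\right) = 180 \left(-32\right) = -5760$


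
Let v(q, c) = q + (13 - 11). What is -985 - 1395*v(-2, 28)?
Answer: -985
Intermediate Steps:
v(q, c) = 2 + q (v(q, c) = q + 2 = 2 + q)
-985 - 1395*v(-2, 28) = -985 - 1395*(2 - 2) = -985 - 1395*0 = -985 + 0 = -985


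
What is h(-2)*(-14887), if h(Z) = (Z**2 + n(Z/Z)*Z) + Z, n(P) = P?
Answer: 0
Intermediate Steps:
h(Z) = Z**2 + 2*Z (h(Z) = (Z**2 + (Z/Z)*Z) + Z = (Z**2 + 1*Z) + Z = (Z**2 + Z) + Z = (Z + Z**2) + Z = Z**2 + 2*Z)
h(-2)*(-14887) = -2*(2 - 2)*(-14887) = -2*0*(-14887) = 0*(-14887) = 0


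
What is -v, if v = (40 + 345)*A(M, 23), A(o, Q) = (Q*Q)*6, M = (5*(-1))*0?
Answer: -1221990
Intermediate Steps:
M = 0 (M = -5*0 = 0)
A(o, Q) = 6*Q**2 (A(o, Q) = Q**2*6 = 6*Q**2)
v = 1221990 (v = (40 + 345)*(6*23**2) = 385*(6*529) = 385*3174 = 1221990)
-v = -1*1221990 = -1221990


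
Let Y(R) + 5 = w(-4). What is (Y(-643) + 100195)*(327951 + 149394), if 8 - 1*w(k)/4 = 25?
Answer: 47792736090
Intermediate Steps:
w(k) = -68 (w(k) = 32 - 4*25 = 32 - 100 = -68)
Y(R) = -73 (Y(R) = -5 - 68 = -73)
(Y(-643) + 100195)*(327951 + 149394) = (-73 + 100195)*(327951 + 149394) = 100122*477345 = 47792736090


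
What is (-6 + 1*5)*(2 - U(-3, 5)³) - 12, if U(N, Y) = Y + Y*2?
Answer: 3361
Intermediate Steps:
U(N, Y) = 3*Y (U(N, Y) = Y + 2*Y = 3*Y)
(-6 + 1*5)*(2 - U(-3, 5)³) - 12 = (-6 + 1*5)*(2 - (3*5)³) - 12 = (-6 + 5)*(2 - 1*15³) - 12 = -(2 - 1*3375) - 12 = -(2 - 3375) - 12 = -1*(-3373) - 12 = 3373 - 12 = 3361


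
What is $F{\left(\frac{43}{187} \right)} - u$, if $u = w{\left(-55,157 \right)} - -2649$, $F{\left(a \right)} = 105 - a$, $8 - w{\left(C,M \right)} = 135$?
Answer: $- \frac{452022}{187} \approx -2417.2$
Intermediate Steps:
$w{\left(C,M \right)} = -127$ ($w{\left(C,M \right)} = 8 - 135 = -127$)
$u = 2522$ ($u = -127 - -2649 = -127 + 2649 = 2522$)
$F{\left(\frac{43}{187} \right)} - u = \left(105 - \frac{43}{187}\right) - 2522 = \frac{19592}{187} - 2522 = - \frac{452022}{187}$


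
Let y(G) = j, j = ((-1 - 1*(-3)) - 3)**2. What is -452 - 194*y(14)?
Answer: -646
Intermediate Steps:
j = 1 (j = ((-1 + 3) - 3)**2 = (2 - 3)**2 = (-1)**2 = 1)
y(G) = 1
-452 - 194*y(14) = -452 - 194*1 = -452 - 194 = -646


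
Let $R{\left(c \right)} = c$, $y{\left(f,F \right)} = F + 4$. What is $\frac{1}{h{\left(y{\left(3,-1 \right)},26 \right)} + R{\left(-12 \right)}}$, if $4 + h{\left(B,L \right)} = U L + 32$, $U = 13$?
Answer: $\frac{1}{354} \approx 0.0028249$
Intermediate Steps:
$y{\left(f,F \right)} = 4 + F$
$h{\left(B,L \right)} = 28 + 13 L$ ($h{\left(B,L \right)} = -4 + \left(13 L + 32\right) = -4 + \left(32 + 13 L\right) = 28 + 13 L$)
$\frac{1}{h{\left(y{\left(3,-1 \right)},26 \right)} + R{\left(-12 \right)}} = \frac{1}{\left(28 + 13 \cdot 26\right) - 12} = \frac{1}{\left(28 + 338\right) - 12} = \frac{1}{366 - 12} = \frac{1}{354}$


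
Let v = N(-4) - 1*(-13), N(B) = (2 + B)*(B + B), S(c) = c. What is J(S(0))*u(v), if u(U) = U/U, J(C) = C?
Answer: 0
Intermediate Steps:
N(B) = 2*B*(2 + B) (N(B) = (2 + B)*(2*B) = 2*B*(2 + B))
v = 29 (v = 2*(-4)*(2 - 4) - 1*(-13) = 2*(-4)*(-2) + 13 = 16 + 13 = 29)
u(U) = 1
J(S(0))*u(v) = 0*1 = 0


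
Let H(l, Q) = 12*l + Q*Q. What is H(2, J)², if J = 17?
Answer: 97969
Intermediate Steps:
H(l, Q) = Q² + 12*l (H(l, Q) = 12*l + Q² = Q² + 12*l)
H(2, J)² = (17² + 12*2)² = (289 + 24)² = 313² = 97969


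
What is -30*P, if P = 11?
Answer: -330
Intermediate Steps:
-30*P = -30*11 = -330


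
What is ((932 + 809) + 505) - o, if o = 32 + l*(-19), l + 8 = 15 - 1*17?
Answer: 2024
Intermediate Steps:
l = -10 (l = -8 + (15 - 1*17) = -8 + (15 - 17) = -8 - 2 = -10)
o = 222 (o = 32 - 10*(-19) = 32 + 190 = 222)
((932 + 809) + 505) - o = ((932 + 809) + 505) - 1*222 = (1741 + 505) - 222 = 2246 - 222 = 2024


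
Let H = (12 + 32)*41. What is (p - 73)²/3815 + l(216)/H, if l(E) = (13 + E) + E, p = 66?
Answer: 255153/983180 ≈ 0.25952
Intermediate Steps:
l(E) = 13 + 2*E
H = 1804 (H = 44*41 = 1804)
(p - 73)²/3815 + l(216)/H = (66 - 73)²/3815 + (13 + 2*216)/1804 = (-7)²*(1/3815) + (13 + 432)*(1/1804) = 49*(1/3815) + 445*(1/1804) = 7/545 + 445/1804 = 255153/983180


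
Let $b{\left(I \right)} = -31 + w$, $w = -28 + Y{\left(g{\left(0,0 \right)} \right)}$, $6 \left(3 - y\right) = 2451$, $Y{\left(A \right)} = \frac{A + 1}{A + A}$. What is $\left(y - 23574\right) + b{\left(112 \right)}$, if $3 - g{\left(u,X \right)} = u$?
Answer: $- \frac{144227}{6} \approx -24038.0$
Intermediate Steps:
$g{\left(u,X \right)} = 3 - u$
$Y{\left(A \right)} = \frac{1 + A}{2 A}$
$y = - \frac{811}{2}$ ($y = 3 - \frac{817}{2} = - \frac{811}{2} \approx -405.5$)
$w = - \frac{82}{3}$ ($w = -28 + \frac{1 + \left(3 - 0\right)}{2 \left(3 - 0\right)} = -28 + \frac{1 + \left(3 + 0\right)}{2 \left(3 + 0\right)} = -28 + \frac{1 + 3}{2 \cdot 3} = -28 + \frac{1}{2} \cdot \frac{1}{3} \cdot 4 = -28 + \frac{2}{3} = - \frac{82}{3} \approx -27.333$)
$b{\left(I \right)} = - \frac{175}{3}$ ($b{\left(I \right)} = -31 - \frac{82}{3} = - \frac{175}{3}$)
$\left(y - 23574\right) + b{\left(112 \right)} = \left(- \frac{811}{2} - 23574\right) - \frac{175}{3} = - \frac{47959}{2} - \frac{175}{3} = - \frac{144227}{6}$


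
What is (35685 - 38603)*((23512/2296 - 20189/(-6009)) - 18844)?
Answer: 94760845910644/1724583 ≈ 5.4947e+7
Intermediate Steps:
(35685 - 38603)*((23512/2296 - 20189/(-6009)) - 18844) = -2918*((23512*(1/2296) - 20189*(-1/6009)) - 18844) = -2918*((2939/287 + 20189/6009) - 18844) = -2918*(23454694/1724583 - 18844) = -2918*(-32474587358/1724583) = 94760845910644/1724583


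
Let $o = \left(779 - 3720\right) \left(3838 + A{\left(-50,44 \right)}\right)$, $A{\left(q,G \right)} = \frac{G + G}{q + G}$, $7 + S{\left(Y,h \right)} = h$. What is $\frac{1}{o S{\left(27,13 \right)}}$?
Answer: $- \frac{1}{67466540} \approx -1.4822 \cdot 10^{-8}$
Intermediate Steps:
$S{\left(Y,h \right)} = -7 + h$
$A{\left(q,G \right)} = \frac{2 G}{G + q}$
$o = - \frac{33733270}{3}$ ($o = \left(779 - 3720\right) \left(3838 + 2 \cdot 44 \frac{1}{44 - 50}\right) = - 2941 \left(3838 + 2 \cdot 44 \frac{1}{-6}\right) = - 2941 \left(3838 + 2 \cdot 44 \left(- \frac{1}{6}\right)\right) = - 2941 \left(3838 - \frac{44}{3}\right) = \left(-2941\right) \frac{11470}{3} = - \frac{33733270}{3} \approx -1.1244 \cdot 10^{7}$)
$\frac{1}{o S{\left(27,13 \right)}} = \frac{1}{\left(- \frac{33733270}{3}\right) \left(-7 + 13\right)} = \frac{1}{\left(- \frac{33733270}{3}\right) 6} = \frac{1}{-67466540} = - \frac{1}{67466540}$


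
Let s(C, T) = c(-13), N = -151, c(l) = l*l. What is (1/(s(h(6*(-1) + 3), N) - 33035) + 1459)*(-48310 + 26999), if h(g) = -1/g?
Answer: -1021894267323/32866 ≈ -3.1093e+7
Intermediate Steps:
c(l) = l²
s(C, T) = 169 (s(C, T) = (-13)² = 169)
(1/(s(h(6*(-1) + 3), N) - 33035) + 1459)*(-48310 + 26999) = (1/(169 - 33035) + 1459)*(-48310 + 26999) = (1/(-32866) + 1459)*(-21311) = (-1/32866 + 1459)*(-21311) = (47951493/32866)*(-21311) = -1021894267323/32866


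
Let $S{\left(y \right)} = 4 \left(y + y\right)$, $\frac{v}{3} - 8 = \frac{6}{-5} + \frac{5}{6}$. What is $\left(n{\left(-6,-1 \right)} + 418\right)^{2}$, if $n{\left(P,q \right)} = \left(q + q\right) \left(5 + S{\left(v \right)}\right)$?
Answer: $\frac{43264}{25} \approx 1730.6$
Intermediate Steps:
$v = \frac{229}{10}$ ($v = 24 + 3 \left(\frac{6}{-5} + \frac{5}{6}\right) = 24 + 3 \left(6 \left(- \frac{1}{5}\right) + 5 \cdot \frac{1}{6}\right) = 24 + 3 \left(- \frac{6}{5} + \frac{5}{6}\right) = 24 + 3 \left(- \frac{11}{30}\right) = 24 - \frac{11}{10} = \frac{229}{10} \approx 22.9$)
$S{\left(y \right)} = 8 y$ ($S{\left(y \right)} = 4 \cdot 2 y = 8 y$)
$n{\left(P,q \right)} = \frac{1882 q}{5}$ ($n{\left(P,q \right)} = \left(q + q\right) \left(5 + 8 \cdot \frac{229}{10}\right) = 2 q \left(5 + \frac{916}{5}\right) = 2 q \frac{941}{5} = \frac{1882 q}{5}$)
$\left(n{\left(-6,-1 \right)} + 418\right)^{2} = \left(\frac{1882}{5} \left(-1\right) + 418\right)^{2} = \left(- \frac{1882}{5} + 418\right)^{2} = \left(\frac{208}{5}\right)^{2} = \frac{43264}{25}$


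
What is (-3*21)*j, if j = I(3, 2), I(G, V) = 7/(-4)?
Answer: 441/4 ≈ 110.25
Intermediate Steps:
I(G, V) = -7/4 (I(G, V) = 7*(-¼) = -7/4)
j = -7/4 ≈ -1.7500
(-3*21)*j = -3*21*(-7/4) = -63*(-7/4) = 441/4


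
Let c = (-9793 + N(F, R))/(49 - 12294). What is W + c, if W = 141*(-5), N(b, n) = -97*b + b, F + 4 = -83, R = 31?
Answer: -8631284/12245 ≈ -704.88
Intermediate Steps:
F = -87 (F = -4 - 83 = -87)
N(b, n) = -96*b
W = -705
c = 1441/12245 (c = (-9793 - 96*(-87))/(49 - 12294) = (-9793 + 8352)/(-12245) = -1441*(-1/12245) = 1441/12245 ≈ 0.11768)
W + c = -705 + 1441/12245 = -8631284/12245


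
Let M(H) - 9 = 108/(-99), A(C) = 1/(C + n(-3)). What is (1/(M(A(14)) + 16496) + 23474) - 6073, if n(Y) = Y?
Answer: 3159029754/181543 ≈ 17401.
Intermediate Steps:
A(C) = 1/(-3 + C) (A(C) = 1/(C - 3) = 1/(-3 + C))
M(H) = 87/11 (M(H) = 9 + 108/(-99) = 9 + 108*(-1/99) = 9 - 12/11 = 87/11)
(1/(M(A(14)) + 16496) + 23474) - 6073 = (1/(87/11 + 16496) + 23474) - 6073 = (1/(181543/11) + 23474) - 6073 = (11/181543 + 23474) - 6073 = 4261540393/181543 - 6073 = 3159029754/181543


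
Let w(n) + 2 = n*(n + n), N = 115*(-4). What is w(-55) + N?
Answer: 5588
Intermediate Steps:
N = -460
w(n) = -2 + 2*n² (w(n) = -2 + n*(n + n) = -2 + n*(2*n) = -2 + 2*n²)
w(-55) + N = (-2 + 2*(-55)²) - 460 = (-2 + 2*3025) - 460 = (-2 + 6050) - 460 = 6048 - 460 = 5588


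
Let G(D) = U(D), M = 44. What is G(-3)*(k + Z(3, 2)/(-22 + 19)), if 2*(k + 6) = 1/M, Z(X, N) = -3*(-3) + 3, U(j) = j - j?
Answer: 0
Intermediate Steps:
U(j) = 0
Z(X, N) = 12 (Z(X, N) = 9 + 3 = 12)
G(D) = 0
k = -527/88 (k = -6 + (½)/44 = -6 + (½)*(1/44) = -6 + 1/88 = -527/88 ≈ -5.9886)
G(-3)*(k + Z(3, 2)/(-22 + 19)) = 0*(-527/88 + 12/(-22 + 19)) = 0*(-527/88 + 12/(-3)) = 0*(-527/88 - ⅓*12) = 0*(-527/88 - 4) = 0*(-879/88) = 0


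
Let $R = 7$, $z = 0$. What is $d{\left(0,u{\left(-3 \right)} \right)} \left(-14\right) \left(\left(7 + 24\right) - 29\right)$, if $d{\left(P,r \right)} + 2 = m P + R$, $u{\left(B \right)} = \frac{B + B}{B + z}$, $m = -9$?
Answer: $-140$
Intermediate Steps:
$u{\left(B \right)} = 2$ ($u{\left(B \right)} = \frac{B + B}{B + 0} = \frac{2 B}{B} = 2$)
$d{\left(P,r \right)} = 5 - 9 P$ ($d{\left(P,r \right)} = -2 - \left(-7 + 9 P\right) = 5 - 9 P$)
$d{\left(0,u{\left(-3 \right)} \right)} \left(-14\right) \left(\left(7 + 24\right) - 29\right) = \left(5 - 0\right) \left(-14\right) \left(\left(7 + 24\right) - 29\right) = \left(5 + 0\right) \left(-14\right) \left(31 - 29\right) = 5 \left(-14\right) 2 = \left(-70\right) 2 = -140$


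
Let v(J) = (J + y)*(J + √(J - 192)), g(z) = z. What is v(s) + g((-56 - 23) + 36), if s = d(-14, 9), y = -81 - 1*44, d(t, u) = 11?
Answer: -1297 - 114*I*√181 ≈ -1297.0 - 1533.7*I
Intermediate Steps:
y = -125 (y = -81 - 44 = -125)
s = 11
v(J) = (-125 + J)*(J + √(-192 + J)) (v(J) = (J - 125)*(J + √(J - 192)) = (-125 + J)*(J + √(-192 + J)))
v(s) + g((-56 - 23) + 36) = (11² - 125*11 - 125*√(-192 + 11) + 11*√(-192 + 11)) + ((-56 - 23) + 36) = (121 - 1375 - 125*I*√181 + 11*√(-181)) + (-79 + 36) = (121 - 1375 - 125*I*√181 + 11*(I*√181)) - 43 = (121 - 1375 - 125*I*√181 + 11*I*√181) - 43 = (-1254 - 114*I*√181) - 43 = -1297 - 114*I*√181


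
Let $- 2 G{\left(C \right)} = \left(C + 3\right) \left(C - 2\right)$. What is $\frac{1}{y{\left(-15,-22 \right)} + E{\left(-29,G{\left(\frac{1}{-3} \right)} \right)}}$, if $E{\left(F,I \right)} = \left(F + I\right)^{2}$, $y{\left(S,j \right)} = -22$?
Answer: $\frac{81}{52507} \approx 0.0015427$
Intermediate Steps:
$G{\left(C \right)} = - \frac{\left(-2 + C\right) \left(3 + C\right)}{2}$ ($G{\left(C \right)} = - \frac{\left(C + 3\right) \left(C - 2\right)}{2} = - \frac{\left(3 + C\right) \left(-2 + C\right)}{2} = - \frac{\left(-2 + C\right) \left(3 + C\right)}{2}$)
$\frac{1}{y{\left(-15,-22 \right)} + E{\left(-29,G{\left(\frac{1}{-3} \right)} \right)}} = \frac{1}{-22 + \left(-29 - \left(-3 - \frac{1}{6} + \frac{1}{18}\right)\right)^{2}} = \frac{1}{-22 + \left(-29 - \left(- \frac{19}{6} + \frac{1}{18}\right)\right)^{2}} = \frac{1}{-22 + \left(-29 + \left(3 + \frac{1}{6} - \frac{1}{18}\right)\right)^{2}} = \frac{1}{-22 + \left(-29 + \frac{28}{9}\right)^{2}} = \frac{1}{-22 + \left(- \frac{233}{9}\right)^{2}} = \frac{1}{-22 + \frac{54289}{81}} = \frac{1}{\frac{52507}{81}} = \frac{81}{52507}$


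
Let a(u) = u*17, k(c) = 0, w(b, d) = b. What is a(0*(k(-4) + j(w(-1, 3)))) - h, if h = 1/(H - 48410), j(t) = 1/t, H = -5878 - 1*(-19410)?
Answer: 1/34878 ≈ 2.8671e-5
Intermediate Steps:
H = 13532 (H = -5878 + 19410 = 13532)
h = -1/34878 (h = 1/(13532 - 48410) = 1/(-34878) = -1/34878 ≈ -2.8671e-5)
a(u) = 17*u
a(0*(k(-4) + j(w(-1, 3)))) - h = 17*(0*(0 + 1/(-1))) - 1*(-1/34878) = 17*(0*(0 - 1)) + 1/34878 = 17*(0*(-1)) + 1/34878 = 17*0 + 1/34878 = 0 + 1/34878 = 1/34878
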